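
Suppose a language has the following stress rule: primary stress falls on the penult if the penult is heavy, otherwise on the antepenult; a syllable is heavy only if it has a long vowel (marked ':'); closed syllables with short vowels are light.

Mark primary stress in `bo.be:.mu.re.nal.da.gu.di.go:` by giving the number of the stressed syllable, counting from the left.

7

Weights: 7 gu L, 8 di L, 9 go: H.
The penult (syllable 8, di) is light, so stress falls on the antepenult (syllable 7, gu).
Primary stress: syllable 7 → bo.be:.mu.re.nal.da.ˈgu.di.go:.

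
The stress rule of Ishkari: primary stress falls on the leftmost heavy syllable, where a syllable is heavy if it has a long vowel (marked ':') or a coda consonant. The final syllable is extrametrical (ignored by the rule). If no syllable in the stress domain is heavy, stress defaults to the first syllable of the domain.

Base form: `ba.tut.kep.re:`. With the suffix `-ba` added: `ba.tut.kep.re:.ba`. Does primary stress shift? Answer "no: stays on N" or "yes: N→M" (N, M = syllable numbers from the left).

Base `ba.tut.kep.re:` (4 syllables):
  The final syllable (4, re:) is extrametrical; the stress domain is syllables 1–3.
  Weights: 1 ba L, 2 tut H, 3 kep H.
  Heavy syllables in the domain: 2, 3. The leftmost is syllable 2 (tut).
  → primary stress on syllable 2.
Suffixed `ba.tut.kep.re:.ba` (5 syllables):
  The final syllable (5, ba) is extrametrical; the stress domain is syllables 1–4.
  Weights: 1 ba L, 2 tut H, 3 kep H, 4 re: H.
  Heavy syllables in the domain: 2, 3, 4. The leftmost is syllable 2 (tut).
  → primary stress on syllable 2.

no: stays on 2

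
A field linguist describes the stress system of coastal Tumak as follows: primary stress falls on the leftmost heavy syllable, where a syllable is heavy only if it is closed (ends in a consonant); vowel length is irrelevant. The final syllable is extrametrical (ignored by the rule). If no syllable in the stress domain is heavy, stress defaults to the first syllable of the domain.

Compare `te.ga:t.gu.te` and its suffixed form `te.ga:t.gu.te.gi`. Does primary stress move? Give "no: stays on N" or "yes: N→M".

no: stays on 2

Base `te.ga:t.gu.te` (4 syllables):
  The final syllable (4, te) is extrametrical; the stress domain is syllables 1–3.
  Weights: 1 te L, 2 ga:t H, 3 gu L.
  Heavy syllables in the domain: 2. The leftmost is syllable 2 (ga:t).
  → primary stress on syllable 2.
Suffixed `te.ga:t.gu.te.gi` (5 syllables):
  The final syllable (5, gi) is extrametrical; the stress domain is syllables 1–4.
  Weights: 1 te L, 2 ga:t H, 3 gu L, 4 te L.
  Heavy syllables in the domain: 2. The leftmost is syllable 2 (ga:t).
  → primary stress on syllable 2.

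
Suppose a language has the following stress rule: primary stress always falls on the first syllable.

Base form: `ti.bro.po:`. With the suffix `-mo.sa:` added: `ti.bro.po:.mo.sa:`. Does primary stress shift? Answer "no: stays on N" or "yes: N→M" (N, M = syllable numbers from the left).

Base `ti.bro.po:` (3 syllables):
  The word has 3 syllables; the first syllable is syllable 1 (ti).
  → primary stress on syllable 1.
Suffixed `ti.bro.po:.mo.sa:` (5 syllables):
  The word has 5 syllables; the first syllable is syllable 1 (ti).
  → primary stress on syllable 1.

no: stays on 1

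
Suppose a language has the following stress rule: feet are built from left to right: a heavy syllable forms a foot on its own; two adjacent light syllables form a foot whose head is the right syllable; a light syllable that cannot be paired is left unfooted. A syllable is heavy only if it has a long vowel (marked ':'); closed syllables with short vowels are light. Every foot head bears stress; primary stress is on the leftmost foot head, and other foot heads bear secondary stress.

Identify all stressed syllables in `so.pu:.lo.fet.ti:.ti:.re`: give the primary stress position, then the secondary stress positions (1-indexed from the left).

Weights: 1 so L, 2 pu: H, 3 lo L, 4 fet L, 5 ti: H, 6 ti: H, 7 re L.
Parse left to right (heavy = foot alone; LL = one foot; stranded L unfooted): so (ˈpu:) (lo.ˈfet) (ˈti:) (ˈti:) re.
Foot heads: 2, 4, 5, 6.
Primary stress on the leftmost head = syllable 2.
Secondary stress on 4, 5, 6: so.ˈpu:.lo.ˌfet.ˌti:.ˌti:.re.

primary 2, secondary 4, 5, 6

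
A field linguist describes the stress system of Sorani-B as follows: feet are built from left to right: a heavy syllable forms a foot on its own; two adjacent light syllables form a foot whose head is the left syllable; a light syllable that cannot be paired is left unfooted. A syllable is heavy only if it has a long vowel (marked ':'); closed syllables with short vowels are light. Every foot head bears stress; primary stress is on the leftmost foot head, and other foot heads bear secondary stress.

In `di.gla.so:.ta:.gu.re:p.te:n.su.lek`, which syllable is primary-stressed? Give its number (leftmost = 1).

Weights: 1 di L, 2 gla L, 3 so: H, 4 ta: H, 5 gu L, 6 re:p H, 7 te:n H, 8 su L, 9 lek L.
Parse left to right (heavy = foot alone; LL = one foot; stranded L unfooted): (ˈdi.gla) (ˈso:) (ˈta:) gu (ˈre:p) (ˈte:n) (ˈsu.lek).
Foot heads: 1, 3, 4, 6, 7, 8.
Primary stress on the leftmost head = syllable 1.
Primary stress: syllable 1 → ˈdi.gla.so:.ta:.gu.re:p.te:n.su.lek.

1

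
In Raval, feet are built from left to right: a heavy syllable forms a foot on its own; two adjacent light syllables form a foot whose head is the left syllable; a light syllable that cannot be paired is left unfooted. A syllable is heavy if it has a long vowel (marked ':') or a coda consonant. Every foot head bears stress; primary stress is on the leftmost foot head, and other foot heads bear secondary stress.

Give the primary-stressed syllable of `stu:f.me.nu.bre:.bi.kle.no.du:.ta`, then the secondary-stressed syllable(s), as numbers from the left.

Weights: 1 stu:f H, 2 me L, 3 nu L, 4 bre: H, 5 bi L, 6 kle L, 7 no L, 8 du: H, 9 ta L.
Parse left to right (heavy = foot alone; LL = one foot; stranded L unfooted): (ˈstu:f) (ˈme.nu) (ˈbre:) (ˈbi.kle) no (ˈdu:) ta.
Foot heads: 1, 2, 4, 5, 8.
Primary stress on the leftmost head = syllable 1.
Secondary stress on 2, 4, 5, 8: ˈstu:f.ˌme.nu.ˌbre:.ˌbi.kle.no.ˌdu:.ta.

primary 1, secondary 2, 4, 5, 8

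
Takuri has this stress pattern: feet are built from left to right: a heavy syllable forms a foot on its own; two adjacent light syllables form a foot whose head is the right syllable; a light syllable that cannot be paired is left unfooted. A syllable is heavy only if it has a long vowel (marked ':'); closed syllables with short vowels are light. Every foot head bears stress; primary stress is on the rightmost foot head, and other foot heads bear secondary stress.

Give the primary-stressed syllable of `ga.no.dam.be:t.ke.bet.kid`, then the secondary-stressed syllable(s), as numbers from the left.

primary 6, secondary 2, 4

Weights: 1 ga L, 2 no L, 3 dam L, 4 be:t H, 5 ke L, 6 bet L, 7 kid L.
Parse left to right (heavy = foot alone; LL = one foot; stranded L unfooted): (ga.ˈno) dam (ˈbe:t) (ke.ˈbet) kid.
Foot heads: 2, 4, 6.
Primary stress on the rightmost head = syllable 6.
Secondary stress on 2, 4: ga.ˌno.dam.ˌbe:t.ke.ˈbet.kid.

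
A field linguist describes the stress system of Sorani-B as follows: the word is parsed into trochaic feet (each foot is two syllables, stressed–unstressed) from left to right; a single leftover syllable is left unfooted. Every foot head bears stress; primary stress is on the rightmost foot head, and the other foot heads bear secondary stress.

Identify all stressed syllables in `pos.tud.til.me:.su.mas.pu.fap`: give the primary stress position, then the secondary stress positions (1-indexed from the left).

primary 7, secondary 1, 3, 5

Parse left to right into trochaic (ˈσσ) feet: (ˈpos.tud) (ˈtil.me:) (ˈsu.mas) (ˈpu.fap).
Foot heads (stressed positions): 1, 3, 5, 7.
End Rule Rightmost: primary stress on the rightmost head = syllable 7.
Secondary stress on 1, 3, 5: ˌpos.tud.ˌtil.me:.ˌsu.mas.ˈpu.fap.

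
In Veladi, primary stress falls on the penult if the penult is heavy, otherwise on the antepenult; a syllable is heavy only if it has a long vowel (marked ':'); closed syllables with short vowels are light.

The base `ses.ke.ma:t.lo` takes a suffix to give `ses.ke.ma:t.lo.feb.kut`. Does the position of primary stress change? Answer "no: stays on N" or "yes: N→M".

Base `ses.ke.ma:t.lo` (4 syllables):
  Weights: 2 ke L, 3 ma:t H, 4 lo L.
  The penult (syllable 3, ma:t) is heavy, so it takes stress.
  → primary stress on syllable 3.
Suffixed `ses.ke.ma:t.lo.feb.kut` (6 syllables):
  Weights: 4 lo L, 5 feb L, 6 kut L.
  The penult (syllable 5, feb) is light, so stress falls on the antepenult (syllable 4, lo).
  → primary stress on syllable 4.

yes: 3→4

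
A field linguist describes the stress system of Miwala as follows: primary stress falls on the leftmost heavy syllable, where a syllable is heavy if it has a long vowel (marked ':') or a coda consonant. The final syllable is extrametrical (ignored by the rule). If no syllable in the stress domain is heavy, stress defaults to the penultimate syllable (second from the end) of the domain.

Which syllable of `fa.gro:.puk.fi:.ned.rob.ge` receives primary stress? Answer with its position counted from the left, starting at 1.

2

The final syllable (7, ge) is extrametrical; the stress domain is syllables 1–6.
Weights: 1 fa L, 2 gro: H, 3 puk H, 4 fi: H, 5 ned H, 6 rob H.
Heavy syllables in the domain: 2, 3, 4, 5, 6. The leftmost is syllable 2 (gro:).
Primary stress: syllable 2 → fa.ˈgro:.puk.fi:.ned.rob.ge.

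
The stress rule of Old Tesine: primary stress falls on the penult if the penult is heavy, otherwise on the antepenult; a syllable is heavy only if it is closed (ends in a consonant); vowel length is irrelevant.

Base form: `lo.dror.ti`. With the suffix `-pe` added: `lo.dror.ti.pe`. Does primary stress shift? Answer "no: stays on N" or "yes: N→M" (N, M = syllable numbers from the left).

Base `lo.dror.ti` (3 syllables):
  Weights: 1 lo L, 2 dror H, 3 ti L.
  The penult (syllable 2, dror) is heavy, so it takes stress.
  → primary stress on syllable 2.
Suffixed `lo.dror.ti.pe` (4 syllables):
  Weights: 2 dror H, 3 ti L, 4 pe L.
  The penult (syllable 3, ti) is light, so stress falls on the antepenult (syllable 2, dror).
  → primary stress on syllable 2.

no: stays on 2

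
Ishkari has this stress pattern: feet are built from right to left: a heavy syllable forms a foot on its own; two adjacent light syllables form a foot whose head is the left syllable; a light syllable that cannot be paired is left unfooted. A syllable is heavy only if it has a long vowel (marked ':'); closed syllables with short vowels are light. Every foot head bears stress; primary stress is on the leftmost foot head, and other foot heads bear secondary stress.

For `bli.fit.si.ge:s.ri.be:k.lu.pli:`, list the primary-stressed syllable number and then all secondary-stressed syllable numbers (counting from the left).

primary 2, secondary 4, 6, 8

Weights: 1 bli L, 2 fit L, 3 si L, 4 ge:s H, 5 ri L, 6 be:k H, 7 lu L, 8 pli: H.
Parse right to left (heavy = foot alone; LL = one foot; stranded L unfooted): bli (ˈfit.si) (ˈge:s) ri (ˈbe:k) lu (ˈpli:).
Foot heads: 2, 4, 6, 8.
Primary stress on the leftmost head = syllable 2.
Secondary stress on 4, 6, 8: bli.ˈfit.si.ˌge:s.ri.ˌbe:k.lu.ˌpli:.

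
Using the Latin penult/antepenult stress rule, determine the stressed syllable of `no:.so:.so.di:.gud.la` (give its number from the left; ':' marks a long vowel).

Classical Latin: stress the penult if heavy (long vowel or closed), else the antepenult.
Weights: 4 di: H, 5 gud H, 6 la L.
The penult (syllable 5, gud) is heavy, so it takes stress.
Stress on syllable 5: no:.so:.so.di:.ˈgud.la.

5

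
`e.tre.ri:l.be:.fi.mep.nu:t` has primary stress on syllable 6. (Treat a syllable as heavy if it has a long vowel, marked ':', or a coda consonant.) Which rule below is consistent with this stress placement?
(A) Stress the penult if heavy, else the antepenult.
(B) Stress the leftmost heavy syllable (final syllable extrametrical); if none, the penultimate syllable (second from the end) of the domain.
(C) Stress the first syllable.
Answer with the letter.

A

Rule A → syllable 6 ✓.
Rule B → syllable 3 (observed: 6).
Rule C → syllable 1 (observed: 6).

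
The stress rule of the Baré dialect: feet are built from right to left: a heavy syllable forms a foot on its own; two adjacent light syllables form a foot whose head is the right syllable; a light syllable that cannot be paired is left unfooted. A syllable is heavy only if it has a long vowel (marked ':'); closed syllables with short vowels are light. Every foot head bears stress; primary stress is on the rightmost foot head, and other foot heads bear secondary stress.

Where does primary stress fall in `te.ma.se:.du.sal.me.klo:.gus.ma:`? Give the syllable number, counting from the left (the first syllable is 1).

Weights: 1 te L, 2 ma L, 3 se: H, 4 du L, 5 sal L, 6 me L, 7 klo: H, 8 gus L, 9 ma: H.
Parse right to left (heavy = foot alone; LL = one foot; stranded L unfooted): (te.ˈma) (ˈse:) du (sal.ˈme) (ˈklo:) gus (ˈma:).
Foot heads: 2, 3, 6, 7, 9.
Primary stress on the rightmost head = syllable 9.
Primary stress: syllable 9 → te.ma.se:.du.sal.me.klo:.gus.ˈma:.

9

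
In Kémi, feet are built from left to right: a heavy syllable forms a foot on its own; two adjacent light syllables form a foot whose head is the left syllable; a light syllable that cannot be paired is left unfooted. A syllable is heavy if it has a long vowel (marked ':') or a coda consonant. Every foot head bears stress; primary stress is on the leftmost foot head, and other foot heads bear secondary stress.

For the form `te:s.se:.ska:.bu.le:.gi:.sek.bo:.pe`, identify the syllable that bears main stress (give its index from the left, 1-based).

Weights: 1 te:s H, 2 se: H, 3 ska: H, 4 bu L, 5 le: H, 6 gi: H, 7 sek H, 8 bo: H, 9 pe L.
Parse left to right (heavy = foot alone; LL = one foot; stranded L unfooted): (ˈte:s) (ˈse:) (ˈska:) bu (ˈle:) (ˈgi:) (ˈsek) (ˈbo:) pe.
Foot heads: 1, 2, 3, 5, 6, 7, 8.
Primary stress on the leftmost head = syllable 1.
Primary stress: syllable 1 → ˈte:s.se:.ska:.bu.le:.gi:.sek.bo:.pe.

1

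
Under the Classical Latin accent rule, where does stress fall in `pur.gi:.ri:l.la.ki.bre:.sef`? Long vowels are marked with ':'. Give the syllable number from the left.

6

Classical Latin: stress the penult if heavy (long vowel or closed), else the antepenult.
Weights: 5 ki L, 6 bre: H, 7 sef H.
The penult (syllable 6, bre:) is heavy, so it takes stress.
Stress on syllable 6: pur.gi:.ri:l.la.ki.ˈbre:.sef.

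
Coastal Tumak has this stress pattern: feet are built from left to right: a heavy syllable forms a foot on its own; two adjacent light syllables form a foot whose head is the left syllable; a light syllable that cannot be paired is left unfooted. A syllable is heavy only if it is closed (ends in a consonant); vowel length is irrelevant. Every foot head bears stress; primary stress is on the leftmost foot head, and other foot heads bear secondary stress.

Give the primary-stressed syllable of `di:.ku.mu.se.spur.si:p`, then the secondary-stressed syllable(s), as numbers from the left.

primary 1, secondary 3, 5, 6

Weights: 1 di: L, 2 ku L, 3 mu L, 4 se L, 5 spur H, 6 si:p H.
Parse left to right (heavy = foot alone; LL = one foot; stranded L unfooted): (ˈdi:.ku) (ˈmu.se) (ˈspur) (ˈsi:p).
Foot heads: 1, 3, 5, 6.
Primary stress on the leftmost head = syllable 1.
Secondary stress on 3, 5, 6: ˈdi:.ku.ˌmu.se.ˌspur.ˌsi:p.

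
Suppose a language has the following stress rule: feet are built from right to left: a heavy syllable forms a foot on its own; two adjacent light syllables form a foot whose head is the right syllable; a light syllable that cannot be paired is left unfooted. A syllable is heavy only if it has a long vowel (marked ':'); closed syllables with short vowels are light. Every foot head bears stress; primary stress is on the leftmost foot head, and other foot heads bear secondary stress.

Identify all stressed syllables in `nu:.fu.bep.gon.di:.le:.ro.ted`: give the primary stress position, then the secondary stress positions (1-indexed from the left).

Weights: 1 nu: H, 2 fu L, 3 bep L, 4 gon L, 5 di: H, 6 le: H, 7 ro L, 8 ted L.
Parse right to left (heavy = foot alone; LL = one foot; stranded L unfooted): (ˈnu:) fu (bep.ˈgon) (ˈdi:) (ˈle:) (ro.ˈted).
Foot heads: 1, 4, 5, 6, 8.
Primary stress on the leftmost head = syllable 1.
Secondary stress on 4, 5, 6, 8: ˈnu:.fu.bep.ˌgon.ˌdi:.ˌle:.ro.ˌted.

primary 1, secondary 4, 5, 6, 8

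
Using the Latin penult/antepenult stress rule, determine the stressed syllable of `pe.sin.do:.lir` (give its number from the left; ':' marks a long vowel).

3

Classical Latin: stress the penult if heavy (long vowel or closed), else the antepenult.
Weights: 2 sin H, 3 do: H, 4 lir H.
The penult (syllable 3, do:) is heavy, so it takes stress.
Stress on syllable 3: pe.sin.ˈdo:.lir.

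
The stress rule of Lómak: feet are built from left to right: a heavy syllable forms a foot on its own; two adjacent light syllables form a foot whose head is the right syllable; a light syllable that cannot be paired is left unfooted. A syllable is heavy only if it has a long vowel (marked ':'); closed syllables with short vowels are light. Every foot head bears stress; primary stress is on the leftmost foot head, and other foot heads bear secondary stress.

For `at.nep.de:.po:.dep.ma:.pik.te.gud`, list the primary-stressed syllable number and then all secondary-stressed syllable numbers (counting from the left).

Weights: 1 at L, 2 nep L, 3 de: H, 4 po: H, 5 dep L, 6 ma: H, 7 pik L, 8 te L, 9 gud L.
Parse left to right (heavy = foot alone; LL = one foot; stranded L unfooted): (at.ˈnep) (ˈde:) (ˈpo:) dep (ˈma:) (pik.ˈte) gud.
Foot heads: 2, 3, 4, 6, 8.
Primary stress on the leftmost head = syllable 2.
Secondary stress on 3, 4, 6, 8: at.ˈnep.ˌde:.ˌpo:.dep.ˌma:.pik.ˌte.gud.

primary 2, secondary 3, 4, 6, 8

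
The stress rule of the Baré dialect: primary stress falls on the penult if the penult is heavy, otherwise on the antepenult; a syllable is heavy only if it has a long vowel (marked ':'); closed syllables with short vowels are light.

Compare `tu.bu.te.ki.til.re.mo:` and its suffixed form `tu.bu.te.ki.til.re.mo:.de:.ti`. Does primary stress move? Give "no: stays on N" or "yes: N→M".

Base `tu.bu.te.ki.til.re.mo:` (7 syllables):
  Weights: 5 til L, 6 re L, 7 mo: H.
  The penult (syllable 6, re) is light, so stress falls on the antepenult (syllable 5, til).
  → primary stress on syllable 5.
Suffixed `tu.bu.te.ki.til.re.mo:.de:.ti` (9 syllables):
  Weights: 7 mo: H, 8 de: H, 9 ti L.
  The penult (syllable 8, de:) is heavy, so it takes stress.
  → primary stress on syllable 8.

yes: 5→8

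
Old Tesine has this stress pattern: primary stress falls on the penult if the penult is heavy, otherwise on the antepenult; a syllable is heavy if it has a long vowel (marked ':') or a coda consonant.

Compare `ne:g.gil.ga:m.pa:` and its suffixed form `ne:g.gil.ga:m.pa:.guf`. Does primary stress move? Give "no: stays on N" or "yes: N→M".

Base `ne:g.gil.ga:m.pa:` (4 syllables):
  Weights: 2 gil H, 3 ga:m H, 4 pa: H.
  The penult (syllable 3, ga:m) is heavy, so it takes stress.
  → primary stress on syllable 3.
Suffixed `ne:g.gil.ga:m.pa:.guf` (5 syllables):
  Weights: 3 ga:m H, 4 pa: H, 5 guf H.
  The penult (syllable 4, pa:) is heavy, so it takes stress.
  → primary stress on syllable 4.

yes: 3→4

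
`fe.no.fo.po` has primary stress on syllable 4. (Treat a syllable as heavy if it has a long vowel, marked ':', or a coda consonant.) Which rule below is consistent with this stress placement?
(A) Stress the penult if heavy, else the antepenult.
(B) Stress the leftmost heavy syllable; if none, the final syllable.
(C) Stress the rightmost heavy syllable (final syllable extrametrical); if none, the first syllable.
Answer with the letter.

B

Rule A → syllable 2 (observed: 4).
Rule B → syllable 4 ✓.
Rule C → syllable 1 (observed: 4).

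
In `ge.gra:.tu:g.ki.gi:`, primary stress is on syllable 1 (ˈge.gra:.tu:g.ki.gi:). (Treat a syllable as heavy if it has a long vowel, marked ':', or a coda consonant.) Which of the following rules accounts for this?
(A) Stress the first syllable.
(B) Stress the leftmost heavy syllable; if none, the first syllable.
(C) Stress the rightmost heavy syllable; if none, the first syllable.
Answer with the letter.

A

Rule A → syllable 1 ✓.
Rule B → syllable 2 (observed: 1).
Rule C → syllable 5 (observed: 1).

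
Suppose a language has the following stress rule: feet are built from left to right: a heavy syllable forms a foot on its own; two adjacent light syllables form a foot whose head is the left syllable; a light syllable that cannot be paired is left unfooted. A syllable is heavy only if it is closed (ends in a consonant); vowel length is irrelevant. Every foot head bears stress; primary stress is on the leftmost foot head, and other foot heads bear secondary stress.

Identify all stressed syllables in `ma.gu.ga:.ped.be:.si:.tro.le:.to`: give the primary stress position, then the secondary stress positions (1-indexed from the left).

Weights: 1 ma L, 2 gu L, 3 ga: L, 4 ped H, 5 be: L, 6 si: L, 7 tro L, 8 le: L, 9 to L.
Parse left to right (heavy = foot alone; LL = one foot; stranded L unfooted): (ˈma.gu) ga: (ˈped) (ˈbe:.si:) (ˈtro.le:) to.
Foot heads: 1, 4, 5, 7.
Primary stress on the leftmost head = syllable 1.
Secondary stress on 4, 5, 7: ˈma.gu.ga:.ˌped.ˌbe:.si:.ˌtro.le:.to.

primary 1, secondary 4, 5, 7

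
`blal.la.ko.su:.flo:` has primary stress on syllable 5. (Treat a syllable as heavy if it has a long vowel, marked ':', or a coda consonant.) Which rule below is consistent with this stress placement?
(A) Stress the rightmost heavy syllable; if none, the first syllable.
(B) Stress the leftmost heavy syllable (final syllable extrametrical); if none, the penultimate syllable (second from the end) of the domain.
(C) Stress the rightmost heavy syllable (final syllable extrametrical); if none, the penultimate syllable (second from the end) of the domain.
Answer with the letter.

Rule A → syllable 5 ✓.
Rule B → syllable 1 (observed: 5).
Rule C → syllable 4 (observed: 5).

A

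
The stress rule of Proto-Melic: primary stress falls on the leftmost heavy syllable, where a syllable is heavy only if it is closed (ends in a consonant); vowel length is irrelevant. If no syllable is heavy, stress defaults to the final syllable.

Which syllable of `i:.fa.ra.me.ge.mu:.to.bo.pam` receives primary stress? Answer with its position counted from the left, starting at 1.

Weights: 1 i: L, 2 fa L, 3 ra L, 4 me L, 5 ge L, 6 mu: L, 7 to L, 8 bo L, 9 pam H.
Heavy syllables in the domain: 9. The leftmost is syllable 9 (pam).
Primary stress: syllable 9 → i:.fa.ra.me.ge.mu:.to.bo.ˈpam.

9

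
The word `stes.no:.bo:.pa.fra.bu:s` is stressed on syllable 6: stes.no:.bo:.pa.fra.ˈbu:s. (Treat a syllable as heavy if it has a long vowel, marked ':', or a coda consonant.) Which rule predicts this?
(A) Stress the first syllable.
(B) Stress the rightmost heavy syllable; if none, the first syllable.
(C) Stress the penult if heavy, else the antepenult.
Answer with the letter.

Rule A → syllable 1 (observed: 6).
Rule B → syllable 6 ✓.
Rule C → syllable 4 (observed: 6).

B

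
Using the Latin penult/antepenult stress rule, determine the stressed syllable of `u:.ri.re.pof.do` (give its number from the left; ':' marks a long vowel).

4

Classical Latin: stress the penult if heavy (long vowel or closed), else the antepenult.
Weights: 3 re L, 4 pof H, 5 do L.
The penult (syllable 4, pof) is heavy, so it takes stress.
Stress on syllable 4: u:.ri.re.ˈpof.do.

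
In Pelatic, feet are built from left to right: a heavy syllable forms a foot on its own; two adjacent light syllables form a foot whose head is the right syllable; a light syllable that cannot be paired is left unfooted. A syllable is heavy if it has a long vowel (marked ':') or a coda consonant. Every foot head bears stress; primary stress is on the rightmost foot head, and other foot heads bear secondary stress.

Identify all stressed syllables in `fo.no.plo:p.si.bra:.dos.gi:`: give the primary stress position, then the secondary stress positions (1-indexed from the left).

primary 7, secondary 2, 3, 5, 6

Weights: 1 fo L, 2 no L, 3 plo:p H, 4 si L, 5 bra: H, 6 dos H, 7 gi: H.
Parse left to right (heavy = foot alone; LL = one foot; stranded L unfooted): (fo.ˈno) (ˈplo:p) si (ˈbra:) (ˈdos) (ˈgi:).
Foot heads: 2, 3, 5, 6, 7.
Primary stress on the rightmost head = syllable 7.
Secondary stress on 2, 3, 5, 6: fo.ˌno.ˌplo:p.si.ˌbra:.ˌdos.ˈgi:.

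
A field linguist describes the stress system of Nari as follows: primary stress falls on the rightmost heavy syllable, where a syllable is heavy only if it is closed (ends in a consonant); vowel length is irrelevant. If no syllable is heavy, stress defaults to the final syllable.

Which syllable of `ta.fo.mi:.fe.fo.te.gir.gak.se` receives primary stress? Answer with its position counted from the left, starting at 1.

8

Weights: 1 ta L, 2 fo L, 3 mi: L, 4 fe L, 5 fo L, 6 te L, 7 gir H, 8 gak H, 9 se L.
Heavy syllables in the domain: 7, 8. The rightmost is syllable 8 (gak).
Primary stress: syllable 8 → ta.fo.mi:.fe.fo.te.gir.ˈgak.se.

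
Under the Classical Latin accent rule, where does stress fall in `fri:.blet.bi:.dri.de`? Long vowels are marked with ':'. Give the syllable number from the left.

3

Classical Latin: stress the penult if heavy (long vowel or closed), else the antepenult.
Weights: 3 bi: H, 4 dri L, 5 de L.
The penult (syllable 4, dri) is light, so stress falls on the antepenult (syllable 3, bi:).
Stress on syllable 3: fri:.blet.ˈbi:.dri.de.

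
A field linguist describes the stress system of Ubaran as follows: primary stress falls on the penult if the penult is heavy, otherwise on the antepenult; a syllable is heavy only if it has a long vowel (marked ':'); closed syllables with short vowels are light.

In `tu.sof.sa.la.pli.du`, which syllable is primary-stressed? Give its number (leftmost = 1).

Weights: 4 la L, 5 pli L, 6 du L.
The penult (syllable 5, pli) is light, so stress falls on the antepenult (syllable 4, la).
Primary stress: syllable 4 → tu.sof.sa.ˈla.pli.du.

4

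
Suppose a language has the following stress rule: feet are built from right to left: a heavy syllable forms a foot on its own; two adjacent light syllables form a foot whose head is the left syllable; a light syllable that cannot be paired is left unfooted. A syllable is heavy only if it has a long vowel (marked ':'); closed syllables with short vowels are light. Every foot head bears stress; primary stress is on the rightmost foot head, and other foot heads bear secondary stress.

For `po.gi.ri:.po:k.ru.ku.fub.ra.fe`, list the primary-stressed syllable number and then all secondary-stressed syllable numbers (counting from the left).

Weights: 1 po L, 2 gi L, 3 ri: H, 4 po:k H, 5 ru L, 6 ku L, 7 fub L, 8 ra L, 9 fe L.
Parse right to left (heavy = foot alone; LL = one foot; stranded L unfooted): (ˈpo.gi) (ˈri:) (ˈpo:k) ru (ˈku.fub) (ˈra.fe).
Foot heads: 1, 3, 4, 6, 8.
Primary stress on the rightmost head = syllable 8.
Secondary stress on 1, 3, 4, 6: ˌpo.gi.ˌri:.ˌpo:k.ru.ˌku.fub.ˈra.fe.

primary 8, secondary 1, 3, 4, 6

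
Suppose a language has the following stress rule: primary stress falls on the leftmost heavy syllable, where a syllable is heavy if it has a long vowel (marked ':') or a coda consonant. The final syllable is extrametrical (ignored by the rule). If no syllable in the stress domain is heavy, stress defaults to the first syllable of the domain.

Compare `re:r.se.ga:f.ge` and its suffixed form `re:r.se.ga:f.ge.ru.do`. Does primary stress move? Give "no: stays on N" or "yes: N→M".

no: stays on 1

Base `re:r.se.ga:f.ge` (4 syllables):
  The final syllable (4, ge) is extrametrical; the stress domain is syllables 1–3.
  Weights: 1 re:r H, 2 se L, 3 ga:f H.
  Heavy syllables in the domain: 1, 3. The leftmost is syllable 1 (re:r).
  → primary stress on syllable 1.
Suffixed `re:r.se.ga:f.ge.ru.do` (6 syllables):
  The final syllable (6, do) is extrametrical; the stress domain is syllables 1–5.
  Weights: 1 re:r H, 2 se L, 3 ga:f H, 4 ge L, 5 ru L.
  Heavy syllables in the domain: 1, 3. The leftmost is syllable 1 (re:r).
  → primary stress on syllable 1.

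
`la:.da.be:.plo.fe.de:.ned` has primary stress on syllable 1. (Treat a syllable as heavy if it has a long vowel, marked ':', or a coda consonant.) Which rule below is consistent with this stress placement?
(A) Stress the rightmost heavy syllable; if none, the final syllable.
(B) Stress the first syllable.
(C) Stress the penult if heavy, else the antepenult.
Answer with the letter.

Rule A → syllable 7 (observed: 1).
Rule B → syllable 1 ✓.
Rule C → syllable 6 (observed: 1).

B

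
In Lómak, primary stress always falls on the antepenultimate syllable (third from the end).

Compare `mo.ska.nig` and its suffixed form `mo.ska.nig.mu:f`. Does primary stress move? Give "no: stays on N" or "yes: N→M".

Base `mo.ska.nig` (3 syllables):
  The word has 3 syllables; the antepenultimate syllable (third from the end) is syllable 1 (mo).
  → primary stress on syllable 1.
Suffixed `mo.ska.nig.mu:f` (4 syllables):
  The word has 4 syllables; the antepenultimate syllable (third from the end) is syllable 2 (ska).
  → primary stress on syllable 2.

yes: 1→2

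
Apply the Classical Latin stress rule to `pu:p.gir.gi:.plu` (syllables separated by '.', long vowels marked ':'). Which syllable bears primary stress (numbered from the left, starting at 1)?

Classical Latin: stress the penult if heavy (long vowel or closed), else the antepenult.
Weights: 2 gir H, 3 gi: H, 4 plu L.
The penult (syllable 3, gi:) is heavy, so it takes stress.
Stress on syllable 3: pu:p.gir.ˈgi:.plu.

3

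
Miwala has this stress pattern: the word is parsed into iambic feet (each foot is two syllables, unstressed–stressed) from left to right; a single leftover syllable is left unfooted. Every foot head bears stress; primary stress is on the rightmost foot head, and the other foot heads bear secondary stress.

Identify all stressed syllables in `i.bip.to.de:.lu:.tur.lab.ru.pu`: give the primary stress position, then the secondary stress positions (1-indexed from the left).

primary 8, secondary 2, 4, 6

Parse left to right into iambic (σˈσ) feet: (i.ˈbip) (to.ˈde:) (lu:.ˈtur) (lab.ˈru) pu. Syllable 9 is left unfooted.
Foot heads (stressed positions): 2, 4, 6, 8.
End Rule Rightmost: primary stress on the rightmost head = syllable 8.
Secondary stress on 2, 4, 6: i.ˌbip.to.ˌde:.lu:.ˌtur.lab.ˈru.pu.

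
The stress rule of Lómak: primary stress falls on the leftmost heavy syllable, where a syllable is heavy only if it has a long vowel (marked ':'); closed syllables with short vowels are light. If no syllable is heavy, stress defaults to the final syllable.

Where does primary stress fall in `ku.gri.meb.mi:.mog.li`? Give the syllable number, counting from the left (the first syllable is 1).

Weights: 1 ku L, 2 gri L, 3 meb L, 4 mi: H, 5 mog L, 6 li L.
Heavy syllables in the domain: 4. The leftmost is syllable 4 (mi:).
Primary stress: syllable 4 → ku.gri.meb.ˈmi:.mog.li.

4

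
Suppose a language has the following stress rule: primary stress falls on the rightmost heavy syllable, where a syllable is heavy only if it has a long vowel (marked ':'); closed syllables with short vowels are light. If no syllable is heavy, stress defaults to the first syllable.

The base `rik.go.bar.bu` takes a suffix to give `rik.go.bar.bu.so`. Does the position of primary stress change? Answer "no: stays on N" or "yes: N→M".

Base `rik.go.bar.bu` (4 syllables):
  Weights: 1 rik L, 2 go L, 3 bar L, 4 bu L.
  No heavy syllable in the domain; default to the first syllable = syllable 1.
  → primary stress on syllable 1.
Suffixed `rik.go.bar.bu.so` (5 syllables):
  Weights: 1 rik L, 2 go L, 3 bar L, 4 bu L, 5 so L.
  No heavy syllable in the domain; default to the first syllable = syllable 1.
  → primary stress on syllable 1.

no: stays on 1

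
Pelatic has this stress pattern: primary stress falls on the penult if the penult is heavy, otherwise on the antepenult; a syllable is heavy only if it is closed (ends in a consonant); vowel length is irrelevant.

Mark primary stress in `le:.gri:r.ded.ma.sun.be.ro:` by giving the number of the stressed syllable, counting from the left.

5

Weights: 5 sun H, 6 be L, 7 ro: L.
The penult (syllable 6, be) is light, so stress falls on the antepenult (syllable 5, sun).
Primary stress: syllable 5 → le:.gri:r.ded.ma.ˈsun.be.ro:.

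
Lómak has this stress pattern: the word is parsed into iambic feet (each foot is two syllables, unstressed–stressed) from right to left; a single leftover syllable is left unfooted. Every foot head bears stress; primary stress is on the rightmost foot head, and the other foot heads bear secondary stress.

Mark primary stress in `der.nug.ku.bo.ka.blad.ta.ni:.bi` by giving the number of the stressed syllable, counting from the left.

9

Parse right to left into iambic (σˈσ) feet: der (nug.ˈku) (bo.ˈka) (blad.ˈta) (ni:.ˈbi). Syllable 1 is left unfooted.
Foot heads (stressed positions): 3, 5, 7, 9.
End Rule Rightmost: primary stress on the rightmost head = syllable 9.
Primary stress: syllable 9 → der.nug.ku.bo.ka.blad.ta.ni:.ˈbi.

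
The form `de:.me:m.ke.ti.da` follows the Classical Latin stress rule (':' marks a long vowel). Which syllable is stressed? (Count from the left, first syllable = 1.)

3

Classical Latin: stress the penult if heavy (long vowel or closed), else the antepenult.
Weights: 3 ke L, 4 ti L, 5 da L.
The penult (syllable 4, ti) is light, so stress falls on the antepenult (syllable 3, ke).
Stress on syllable 3: de:.me:m.ˈke.ti.da.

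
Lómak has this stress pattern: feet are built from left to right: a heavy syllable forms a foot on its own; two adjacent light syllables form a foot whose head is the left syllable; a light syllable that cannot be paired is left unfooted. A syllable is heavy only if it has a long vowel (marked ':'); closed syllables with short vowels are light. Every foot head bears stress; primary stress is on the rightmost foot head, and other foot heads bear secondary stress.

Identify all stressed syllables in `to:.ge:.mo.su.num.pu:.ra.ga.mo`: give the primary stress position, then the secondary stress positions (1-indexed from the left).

primary 7, secondary 1, 2, 3, 6

Weights: 1 to: H, 2 ge: H, 3 mo L, 4 su L, 5 num L, 6 pu: H, 7 ra L, 8 ga L, 9 mo L.
Parse left to right (heavy = foot alone; LL = one foot; stranded L unfooted): (ˈto:) (ˈge:) (ˈmo.su) num (ˈpu:) (ˈra.ga) mo.
Foot heads: 1, 2, 3, 6, 7.
Primary stress on the rightmost head = syllable 7.
Secondary stress on 1, 2, 3, 6: ˌto:.ˌge:.ˌmo.su.num.ˌpu:.ˈra.ga.mo.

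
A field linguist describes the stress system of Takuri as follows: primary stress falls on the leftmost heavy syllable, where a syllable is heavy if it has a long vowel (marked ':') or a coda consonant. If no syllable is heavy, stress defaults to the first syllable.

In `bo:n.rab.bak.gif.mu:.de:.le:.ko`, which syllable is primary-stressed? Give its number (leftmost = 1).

1

Weights: 1 bo:n H, 2 rab H, 3 bak H, 4 gif H, 5 mu: H, 6 de: H, 7 le: H, 8 ko L.
Heavy syllables in the domain: 1, 2, 3, 4, 5, 6, 7. The leftmost is syllable 1 (bo:n).
Primary stress: syllable 1 → ˈbo:n.rab.bak.gif.mu:.de:.le:.ko.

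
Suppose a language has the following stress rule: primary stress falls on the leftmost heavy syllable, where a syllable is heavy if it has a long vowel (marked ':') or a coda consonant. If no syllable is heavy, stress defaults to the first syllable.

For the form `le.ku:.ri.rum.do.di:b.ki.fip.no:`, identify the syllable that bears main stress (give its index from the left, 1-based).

Weights: 1 le L, 2 ku: H, 3 ri L, 4 rum H, 5 do L, 6 di:b H, 7 ki L, 8 fip H, 9 no: H.
Heavy syllables in the domain: 2, 4, 6, 8, 9. The leftmost is syllable 2 (ku:).
Primary stress: syllable 2 → le.ˈku:.ri.rum.do.di:b.ki.fip.no:.

2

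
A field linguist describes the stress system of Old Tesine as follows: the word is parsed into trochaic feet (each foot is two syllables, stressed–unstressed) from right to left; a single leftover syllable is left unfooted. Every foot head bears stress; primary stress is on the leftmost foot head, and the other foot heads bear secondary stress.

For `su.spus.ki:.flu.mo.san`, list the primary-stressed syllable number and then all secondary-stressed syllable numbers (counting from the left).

Parse right to left into trochaic (ˈσσ) feet: (ˈsu.spus) (ˈki:.flu) (ˈmo.san).
Foot heads (stressed positions): 1, 3, 5.
End Rule Leftmost: primary stress on the leftmost head = syllable 1.
Secondary stress on 3, 5: ˈsu.spus.ˌki:.flu.ˌmo.san.

primary 1, secondary 3, 5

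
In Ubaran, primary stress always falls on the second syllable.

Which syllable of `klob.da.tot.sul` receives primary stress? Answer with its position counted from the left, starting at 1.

The word has 4 syllables; the second syllable is syllable 2 (da).
Primary stress: syllable 2 → klob.ˈda.tot.sul.

2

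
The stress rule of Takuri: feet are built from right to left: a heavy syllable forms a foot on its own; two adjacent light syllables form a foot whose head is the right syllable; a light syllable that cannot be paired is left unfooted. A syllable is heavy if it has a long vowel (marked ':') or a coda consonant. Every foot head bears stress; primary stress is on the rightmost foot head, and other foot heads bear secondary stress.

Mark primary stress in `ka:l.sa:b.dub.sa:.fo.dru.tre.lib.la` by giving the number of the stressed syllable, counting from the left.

8

Weights: 1 ka:l H, 2 sa:b H, 3 dub H, 4 sa: H, 5 fo L, 6 dru L, 7 tre L, 8 lib H, 9 la L.
Parse right to left (heavy = foot alone; LL = one foot; stranded L unfooted): (ˈka:l) (ˈsa:b) (ˈdub) (ˈsa:) fo (dru.ˈtre) (ˈlib) la.
Foot heads: 1, 2, 3, 4, 7, 8.
Primary stress on the rightmost head = syllable 8.
Primary stress: syllable 8 → ka:l.sa:b.dub.sa:.fo.dru.tre.ˈlib.la.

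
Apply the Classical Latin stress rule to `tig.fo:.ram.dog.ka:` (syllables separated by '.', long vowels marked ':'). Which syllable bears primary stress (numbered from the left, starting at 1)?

Classical Latin: stress the penult if heavy (long vowel or closed), else the antepenult.
Weights: 3 ram H, 4 dog H, 5 ka: H.
The penult (syllable 4, dog) is heavy, so it takes stress.
Stress on syllable 4: tig.fo:.ram.ˈdog.ka:.

4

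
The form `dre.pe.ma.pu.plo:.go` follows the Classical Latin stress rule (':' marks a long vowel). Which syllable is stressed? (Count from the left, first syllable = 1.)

5

Classical Latin: stress the penult if heavy (long vowel or closed), else the antepenult.
Weights: 4 pu L, 5 plo: H, 6 go L.
The penult (syllable 5, plo:) is heavy, so it takes stress.
Stress on syllable 5: dre.pe.ma.pu.ˈplo:.go.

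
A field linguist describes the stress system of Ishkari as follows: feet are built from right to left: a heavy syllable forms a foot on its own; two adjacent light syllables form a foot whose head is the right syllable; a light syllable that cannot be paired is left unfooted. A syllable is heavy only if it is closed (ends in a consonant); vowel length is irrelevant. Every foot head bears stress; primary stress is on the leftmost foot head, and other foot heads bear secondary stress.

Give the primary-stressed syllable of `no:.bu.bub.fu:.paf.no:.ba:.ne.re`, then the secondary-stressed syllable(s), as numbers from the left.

Weights: 1 no: L, 2 bu L, 3 bub H, 4 fu: L, 5 paf H, 6 no: L, 7 ba: L, 8 ne L, 9 re L.
Parse right to left (heavy = foot alone; LL = one foot; stranded L unfooted): (no:.ˈbu) (ˈbub) fu: (ˈpaf) (no:.ˈba:) (ne.ˈre).
Foot heads: 2, 3, 5, 7, 9.
Primary stress on the leftmost head = syllable 2.
Secondary stress on 3, 5, 7, 9: no:.ˈbu.ˌbub.fu:.ˌpaf.no:.ˌba:.ne.ˌre.

primary 2, secondary 3, 5, 7, 9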